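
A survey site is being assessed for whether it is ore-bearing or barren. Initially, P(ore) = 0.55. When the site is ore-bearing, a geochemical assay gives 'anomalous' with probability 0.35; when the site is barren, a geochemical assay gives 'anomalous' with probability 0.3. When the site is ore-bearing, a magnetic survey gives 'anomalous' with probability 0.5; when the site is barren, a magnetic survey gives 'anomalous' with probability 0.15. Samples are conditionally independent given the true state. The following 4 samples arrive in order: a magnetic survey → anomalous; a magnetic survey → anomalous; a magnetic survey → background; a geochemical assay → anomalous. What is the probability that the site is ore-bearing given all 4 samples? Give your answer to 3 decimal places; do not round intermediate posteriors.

0.903

After a magnetic survey='anomalous': P(ore) = 0.5·0.5500 / (0.5·0.5500 + 0.15·0.4500) ≈ 0.8029
After a magnetic survey='anomalous': P(ore) = 0.5·0.8029 / (0.5·0.8029 + 0.15·0.1971) ≈ 0.9314
After a magnetic survey='background': P(ore) = 0.5·0.9314 / (0.5·0.9314 + 0.85·0.0686) ≈ 0.8887
After a geochemical assay='anomalous': P(ore) = 0.35·0.8887 / (0.35·0.8887 + 0.3·0.1113) ≈ 0.9031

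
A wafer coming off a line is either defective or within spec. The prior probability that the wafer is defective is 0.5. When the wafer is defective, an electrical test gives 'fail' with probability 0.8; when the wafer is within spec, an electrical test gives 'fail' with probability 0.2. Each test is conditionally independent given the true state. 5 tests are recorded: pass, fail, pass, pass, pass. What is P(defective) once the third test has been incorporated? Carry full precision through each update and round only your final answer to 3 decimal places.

After 'pass': P(defective) = 0.2·0.5000 / (0.2·0.5000 + 0.8·0.5000) ≈ 0.2000
After 'fail': P(defective) = 0.8·0.2000 / (0.8·0.2000 + 0.2·0.8000) ≈ 0.5000
After 'pass': P(defective) = 0.2·0.5000 / (0.2·0.5000 + 0.8·0.5000) ≈ 0.2000

0.200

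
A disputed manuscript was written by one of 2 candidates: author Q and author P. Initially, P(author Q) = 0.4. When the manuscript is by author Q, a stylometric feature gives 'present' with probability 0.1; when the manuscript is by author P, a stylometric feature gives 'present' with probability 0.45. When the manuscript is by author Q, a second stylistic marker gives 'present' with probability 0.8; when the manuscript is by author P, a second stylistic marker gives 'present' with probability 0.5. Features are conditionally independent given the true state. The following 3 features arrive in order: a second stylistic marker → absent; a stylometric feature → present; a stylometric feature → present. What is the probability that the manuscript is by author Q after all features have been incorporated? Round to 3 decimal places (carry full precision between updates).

Apply Bayes' rule sequentially, carrying P(author Q) forward.
After a second stylistic marker='absent': P(author Q) = 0.2·0.4000 / (0.2·0.4000 + 0.5·0.6000) ≈ 0.2105
After a stylometric feature='present': P(author Q) = 0.1·0.2105 / (0.1·0.2105 + 0.45·0.7895) ≈ 0.0559
After a stylometric feature='present': P(author Q) = 0.1·0.0559 / (0.1·0.0559 + 0.45·0.9441) ≈ 0.0130

0.013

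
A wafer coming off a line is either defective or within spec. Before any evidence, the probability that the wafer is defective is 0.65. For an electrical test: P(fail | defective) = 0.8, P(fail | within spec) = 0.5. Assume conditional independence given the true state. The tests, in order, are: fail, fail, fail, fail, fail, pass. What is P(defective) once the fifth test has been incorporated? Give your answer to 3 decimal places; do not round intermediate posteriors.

0.951

Apply Bayes' rule sequentially, carrying P(defective) forward.
After 'fail': P(defective) = 0.8·0.6500 / (0.8·0.6500 + 0.5·0.3500) ≈ 0.7482
After 'fail': P(defective) = 0.8·0.7482 / (0.8·0.7482 + 0.5·0.2518) ≈ 0.8262
After 'fail': P(defective) = 0.8·0.8262 / (0.8·0.8262 + 0.5·0.1738) ≈ 0.8838
After 'fail': P(defective) = 0.8·0.8838 / (0.8·0.8838 + 0.5·0.1162) ≈ 0.9241
After 'fail': P(defective) = 0.8·0.9241 / (0.8·0.9241 + 0.5·0.0759) ≈ 0.9512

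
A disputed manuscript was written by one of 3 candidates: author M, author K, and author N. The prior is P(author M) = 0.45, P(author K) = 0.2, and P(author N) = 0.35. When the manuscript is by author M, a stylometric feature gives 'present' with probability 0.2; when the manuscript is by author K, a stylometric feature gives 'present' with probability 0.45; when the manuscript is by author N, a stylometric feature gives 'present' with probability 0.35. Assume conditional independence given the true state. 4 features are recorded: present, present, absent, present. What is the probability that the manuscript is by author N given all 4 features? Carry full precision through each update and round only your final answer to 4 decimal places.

After 'present': normaliser = 0.2·0.4500 + 0.45·0.2000 + 0.35·0.3500; P(author M) ≈ 0.2975, P(author K) ≈ 0.2975, P(author N) ≈ 0.4050
After 'present': normaliser = 0.2·0.2975 + 0.45·0.2975 + 0.35·0.4050; P(author M) ≈ 0.1776, P(author K) ≈ 0.3995, P(author N) ≈ 0.4229
After 'absent': normaliser = 0.8·0.1776 + 0.55·0.3995 + 0.65·0.4229; P(author M) ≈ 0.2231, P(author K) ≈ 0.3451, P(author N) ≈ 0.4318
After 'present': normaliser = 0.2·0.2231 + 0.45·0.3451 + 0.35·0.4318; P(author M) ≈ 0.1271, P(author K) ≈ 0.4424, P(author N) ≈ 0.4305

0.4305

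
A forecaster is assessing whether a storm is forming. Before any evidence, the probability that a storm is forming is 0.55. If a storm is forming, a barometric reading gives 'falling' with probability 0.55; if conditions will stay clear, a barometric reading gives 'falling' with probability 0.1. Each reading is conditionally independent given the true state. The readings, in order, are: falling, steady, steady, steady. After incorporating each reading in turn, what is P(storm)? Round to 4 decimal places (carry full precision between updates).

0.4566

Apply Bayes' rule sequentially, carrying P(storm) forward.
After 'falling': P(storm) = 0.55·0.5500 / (0.55·0.5500 + 0.1·0.4500) ≈ 0.8705
After 'steady': P(storm) = 0.45·0.8705 / (0.45·0.8705 + 0.9·0.1295) ≈ 0.7707
After 'steady': P(storm) = 0.45·0.7707 / (0.45·0.7707 + 0.9·0.2293) ≈ 0.6269
After 'steady': P(storm) = 0.45·0.6269 / (0.45·0.6269 + 0.9·0.3731) ≈ 0.4566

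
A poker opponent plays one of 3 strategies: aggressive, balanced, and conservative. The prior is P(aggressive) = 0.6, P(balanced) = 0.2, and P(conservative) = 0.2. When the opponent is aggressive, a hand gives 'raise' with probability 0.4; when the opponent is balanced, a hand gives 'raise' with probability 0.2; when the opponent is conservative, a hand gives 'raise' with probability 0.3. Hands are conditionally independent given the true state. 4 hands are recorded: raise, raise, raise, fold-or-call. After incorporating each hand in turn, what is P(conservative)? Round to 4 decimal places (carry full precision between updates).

0.1345

Apply Bayes' rule sequentially, carrying P(conservative) forward.
After 'raise': normaliser = 0.4·0.6000 + 0.2·0.2000 + 0.3·0.2000; P(aggressive) ≈ 0.7059, P(balanced) ≈ 0.1176, P(conservative) ≈ 0.1765
After 'raise': normaliser = 0.4·0.7059 + 0.2·0.1176 + 0.3·0.1765; P(aggressive) ≈ 0.7869, P(balanced) ≈ 0.0656, P(conservative) ≈ 0.1475
After 'raise': normaliser = 0.4·0.7869 + 0.2·0.0656 + 0.3·0.1475; P(aggressive) ≈ 0.8458, P(balanced) ≈ 0.0352, P(conservative) ≈ 0.1189
After 'fold-or-call': normaliser = 0.6·0.8458 + 0.8·0.0352 + 0.7·0.1189; P(aggressive) ≈ 0.8199, P(balanced) ≈ 0.0456, P(conservative) ≈ 0.1345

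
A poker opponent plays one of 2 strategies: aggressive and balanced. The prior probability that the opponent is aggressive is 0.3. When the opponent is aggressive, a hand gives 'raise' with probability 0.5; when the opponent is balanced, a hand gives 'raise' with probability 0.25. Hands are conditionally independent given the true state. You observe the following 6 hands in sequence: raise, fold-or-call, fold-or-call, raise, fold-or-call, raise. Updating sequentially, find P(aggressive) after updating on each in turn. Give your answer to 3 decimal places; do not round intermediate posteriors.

0.504

After 'raise': P(aggressive) = 0.5·0.3000 / (0.5·0.3000 + 0.25·0.7000) ≈ 0.4615
After 'fold-or-call': P(aggressive) = 0.5·0.4615 / (0.5·0.4615 + 0.75·0.5385) ≈ 0.3636
After 'fold-or-call': P(aggressive) = 0.5·0.3636 / (0.5·0.3636 + 0.75·0.6364) ≈ 0.2759
After 'raise': P(aggressive) = 0.5·0.2759 / (0.5·0.2759 + 0.25·0.7241) ≈ 0.4324
After 'fold-or-call': P(aggressive) = 0.5·0.4324 / (0.5·0.4324 + 0.75·0.5676) ≈ 0.3368
After 'raise': P(aggressive) = 0.5·0.3368 / (0.5·0.3368 + 0.25·0.6632) ≈ 0.5039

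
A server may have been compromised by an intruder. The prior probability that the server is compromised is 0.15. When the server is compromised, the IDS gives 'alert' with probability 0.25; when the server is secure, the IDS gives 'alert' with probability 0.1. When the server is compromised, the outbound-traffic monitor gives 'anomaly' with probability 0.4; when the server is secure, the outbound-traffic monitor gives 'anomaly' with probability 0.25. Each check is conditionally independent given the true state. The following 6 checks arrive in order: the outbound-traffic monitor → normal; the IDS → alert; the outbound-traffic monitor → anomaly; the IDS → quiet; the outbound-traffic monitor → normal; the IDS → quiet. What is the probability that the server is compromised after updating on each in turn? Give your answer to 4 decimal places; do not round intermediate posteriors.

0.2388

After the outbound-traffic monitor='normal': P(compromised) = 0.6·0.1500 / (0.6·0.1500 + 0.75·0.8500) ≈ 0.1237
After the IDS='alert': P(compromised) = 0.25·0.1237 / (0.25·0.1237 + 0.1·0.8763) ≈ 0.2609
After the outbound-traffic monitor='anomaly': P(compromised) = 0.4·0.2609 / (0.4·0.2609 + 0.25·0.7391) ≈ 0.3609
After the IDS='quiet': P(compromised) = 0.75·0.3609 / (0.75·0.3609 + 0.9·0.6391) ≈ 0.3200
After the outbound-traffic monitor='normal': P(compromised) = 0.6·0.3200 / (0.6·0.3200 + 0.75·0.6800) ≈ 0.2735
After the IDS='quiet': P(compromised) = 0.75·0.2735 / (0.75·0.2735 + 0.9·0.7265) ≈ 0.2388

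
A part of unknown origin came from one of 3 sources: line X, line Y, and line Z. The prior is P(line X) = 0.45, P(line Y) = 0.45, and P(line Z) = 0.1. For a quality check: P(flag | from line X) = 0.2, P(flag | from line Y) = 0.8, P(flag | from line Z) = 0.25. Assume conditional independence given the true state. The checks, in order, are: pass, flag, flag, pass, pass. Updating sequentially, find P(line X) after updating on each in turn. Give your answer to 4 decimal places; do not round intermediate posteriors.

After 'pass': normaliser = 0.8·0.4500 + 0.2·0.4500 + 0.75·0.1000; P(line X) ≈ 0.6857, P(line Y) ≈ 0.1714, P(line Z) ≈ 0.1429
After 'flag': normaliser = 0.2·0.6857 + 0.8·0.1714 + 0.25·0.1429; P(line X) ≈ 0.4424, P(line Y) ≈ 0.4424, P(line Z) ≈ 0.1152
After 'flag': normaliser = 0.2·0.4424 + 0.8·0.4424 + 0.25·0.1152; P(line X) ≈ 0.1878, P(line Y) ≈ 0.7511, P(line Z) ≈ 0.0611
After 'pass': normaliser = 0.8·0.1878 + 0.2·0.7511 + 0.75·0.0611; P(line X) ≈ 0.4338, P(line Y) ≈ 0.4338, P(line Z) ≈ 0.1324
After 'pass': normaliser = 0.8·0.4338 + 0.2·0.4338 + 0.75·0.1324; P(line X) ≈ 0.6510, P(line Y) ≈ 0.1627, P(line Z) ≈ 0.1863

0.6510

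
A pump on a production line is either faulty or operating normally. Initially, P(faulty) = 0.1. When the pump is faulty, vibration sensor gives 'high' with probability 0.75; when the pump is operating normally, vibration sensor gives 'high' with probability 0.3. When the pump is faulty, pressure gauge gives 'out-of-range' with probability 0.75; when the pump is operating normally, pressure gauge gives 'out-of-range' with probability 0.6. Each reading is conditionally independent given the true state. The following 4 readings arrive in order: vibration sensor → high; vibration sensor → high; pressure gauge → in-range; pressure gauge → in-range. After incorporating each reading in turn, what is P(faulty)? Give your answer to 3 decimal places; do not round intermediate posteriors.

0.213

Each posterior becomes the prior for the next update.
After vibration sensor='high': P(faulty) = 0.75·0.1000 / (0.75·0.1000 + 0.3·0.9000) ≈ 0.2174
After vibration sensor='high': P(faulty) = 0.75·0.2174 / (0.75·0.2174 + 0.3·0.7826) ≈ 0.4098
After pressure gauge='in-range': P(faulty) = 0.25·0.4098 / (0.25·0.4098 + 0.4·0.5902) ≈ 0.3027
After pressure gauge='in-range': P(faulty) = 0.25·0.3027 / (0.25·0.3027 + 0.4·0.6973) ≈ 0.2134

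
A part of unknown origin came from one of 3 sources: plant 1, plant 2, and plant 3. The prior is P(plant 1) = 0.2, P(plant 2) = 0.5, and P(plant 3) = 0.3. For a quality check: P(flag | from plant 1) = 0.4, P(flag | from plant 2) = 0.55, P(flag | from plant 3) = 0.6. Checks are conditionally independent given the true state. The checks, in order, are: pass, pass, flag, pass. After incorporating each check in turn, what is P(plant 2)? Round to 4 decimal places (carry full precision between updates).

0.4653

After 'pass': normaliser = 0.6·0.2000 + 0.45·0.5000 + 0.4·0.3000; P(plant 1) ≈ 0.2581, P(plant 2) ≈ 0.4839, P(plant 3) ≈ 0.2581
After 'pass': normaliser = 0.6·0.2581 + 0.45·0.4839 + 0.4·0.2581; P(plant 1) ≈ 0.3254, P(plant 2) ≈ 0.4576, P(plant 3) ≈ 0.2169
After 'flag': normaliser = 0.4·0.3254 + 0.55·0.4576 + 0.6·0.2169; P(plant 1) ≈ 0.2542, P(plant 2) ≈ 0.4916, P(plant 3) ≈ 0.2542
After 'pass': normaliser = 0.6·0.2542 + 0.45·0.4916 + 0.4·0.2542; P(plant 1) ≈ 0.3208, P(plant 2) ≈ 0.4653, P(plant 3) ≈ 0.2139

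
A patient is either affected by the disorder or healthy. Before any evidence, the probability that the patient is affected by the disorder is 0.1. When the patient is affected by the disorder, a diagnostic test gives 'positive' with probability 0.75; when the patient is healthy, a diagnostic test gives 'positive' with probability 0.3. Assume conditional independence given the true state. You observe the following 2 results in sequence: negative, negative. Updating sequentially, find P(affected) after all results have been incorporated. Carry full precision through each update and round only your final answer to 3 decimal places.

0.014

After 'negative': P(affected) = 0.25·0.1000 / (0.25·0.1000 + 0.7·0.9000) ≈ 0.0382
After 'negative': P(affected) = 0.25·0.0382 / (0.25·0.0382 + 0.7·0.9618) ≈ 0.0140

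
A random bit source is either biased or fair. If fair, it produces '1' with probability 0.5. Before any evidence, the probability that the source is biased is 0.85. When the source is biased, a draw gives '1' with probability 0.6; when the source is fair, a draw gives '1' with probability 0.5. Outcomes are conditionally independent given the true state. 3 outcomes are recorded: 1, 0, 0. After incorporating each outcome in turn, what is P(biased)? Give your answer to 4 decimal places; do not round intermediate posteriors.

0.8132

After '1': P(biased) = 0.6·0.8500 / (0.6·0.8500 + 0.5·0.1500) ≈ 0.8718
After '0': P(biased) = 0.4·0.8718 / (0.4·0.8718 + 0.5·0.1282) ≈ 0.8447
After '0': P(biased) = 0.4·0.8447 / (0.4·0.8447 + 0.5·0.1553) ≈ 0.8132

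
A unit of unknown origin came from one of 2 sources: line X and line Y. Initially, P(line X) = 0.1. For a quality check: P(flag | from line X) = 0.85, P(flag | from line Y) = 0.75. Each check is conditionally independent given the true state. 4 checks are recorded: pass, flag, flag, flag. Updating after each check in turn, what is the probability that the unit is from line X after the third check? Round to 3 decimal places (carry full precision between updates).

After 'pass': P(line X) = 0.15·0.1000 / (0.15·0.1000 + 0.25·0.9000) ≈ 0.0625
After 'flag': P(line X) = 0.85·0.0625 / (0.85·0.0625 + 0.75·0.9375) ≈ 0.0702
After 'flag': P(line X) = 0.85·0.0702 / (0.85·0.0702 + 0.75·0.9298) ≈ 0.0789

0.079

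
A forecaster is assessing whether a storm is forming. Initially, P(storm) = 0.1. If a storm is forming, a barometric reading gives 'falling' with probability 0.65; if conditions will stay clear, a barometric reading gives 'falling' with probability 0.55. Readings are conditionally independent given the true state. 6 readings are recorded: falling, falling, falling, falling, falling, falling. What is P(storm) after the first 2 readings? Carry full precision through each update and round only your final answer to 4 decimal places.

0.1343

After 'falling': P(storm) = 0.65·0.1000 / (0.65·0.1000 + 0.55·0.9000) ≈ 0.1161
After 'falling': P(storm) = 0.65·0.1161 / (0.65·0.1161 + 0.55·0.8839) ≈ 0.1343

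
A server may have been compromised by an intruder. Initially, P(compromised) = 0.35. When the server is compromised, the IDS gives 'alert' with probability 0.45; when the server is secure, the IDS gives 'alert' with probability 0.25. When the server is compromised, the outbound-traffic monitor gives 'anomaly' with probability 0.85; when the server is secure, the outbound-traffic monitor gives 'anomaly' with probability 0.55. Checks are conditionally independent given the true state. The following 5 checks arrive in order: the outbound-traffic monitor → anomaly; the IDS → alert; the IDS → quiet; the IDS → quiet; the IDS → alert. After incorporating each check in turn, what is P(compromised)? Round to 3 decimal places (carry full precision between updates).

0.592

After the outbound-traffic monitor='anomaly': P(compromised) = 0.85·0.3500 / (0.85·0.3500 + 0.55·0.6500) ≈ 0.4542
After the IDS='alert': P(compromised) = 0.45·0.4542 / (0.45·0.4542 + 0.25·0.5458) ≈ 0.5997
After the IDS='quiet': P(compromised) = 0.55·0.5997 / (0.55·0.5997 + 0.75·0.4003) ≈ 0.5235
After the IDS='quiet': P(compromised) = 0.55·0.5235 / (0.55·0.5235 + 0.75·0.4765) ≈ 0.4461
After the IDS='alert': P(compromised) = 0.45·0.4461 / (0.45·0.4461 + 0.25·0.5539) ≈ 0.5918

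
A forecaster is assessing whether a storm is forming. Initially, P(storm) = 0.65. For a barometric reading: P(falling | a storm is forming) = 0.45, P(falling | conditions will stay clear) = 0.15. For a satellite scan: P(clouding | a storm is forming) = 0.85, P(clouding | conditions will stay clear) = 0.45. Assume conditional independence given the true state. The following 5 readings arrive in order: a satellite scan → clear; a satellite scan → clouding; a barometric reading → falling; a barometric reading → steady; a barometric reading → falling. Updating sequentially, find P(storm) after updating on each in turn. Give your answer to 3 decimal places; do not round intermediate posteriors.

After a satellite scan='clear': P(storm) = 0.15·0.6500 / (0.15·0.6500 + 0.55·0.3500) ≈ 0.3362
After a satellite scan='clouding': P(storm) = 0.85·0.3362 / (0.85·0.3362 + 0.45·0.6638) ≈ 0.4889
After a barometric reading='falling': P(storm) = 0.45·0.4889 / (0.45·0.4889 + 0.15·0.5111) ≈ 0.7416
After a barometric reading='steady': P(storm) = 0.55·0.7416 / (0.55·0.7416 + 0.85·0.2584) ≈ 0.6500
After a barometric reading='falling': P(storm) = 0.45·0.6500 / (0.45·0.6500 + 0.15·0.3500) ≈ 0.8478

0.848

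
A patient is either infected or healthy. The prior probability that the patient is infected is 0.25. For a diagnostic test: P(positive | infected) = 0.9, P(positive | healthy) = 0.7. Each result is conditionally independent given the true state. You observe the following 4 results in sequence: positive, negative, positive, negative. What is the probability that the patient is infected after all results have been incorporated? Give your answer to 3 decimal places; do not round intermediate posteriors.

0.058

After 'positive': P(infected) = 0.9·0.2500 / (0.9·0.2500 + 0.7·0.7500) ≈ 0.3000
After 'negative': P(infected) = 0.1·0.3000 / (0.1·0.3000 + 0.3·0.7000) ≈ 0.1250
After 'positive': P(infected) = 0.9·0.1250 / (0.9·0.1250 + 0.7·0.8750) ≈ 0.1552
After 'negative': P(infected) = 0.1·0.1552 / (0.1·0.1552 + 0.3·0.8448) ≈ 0.0577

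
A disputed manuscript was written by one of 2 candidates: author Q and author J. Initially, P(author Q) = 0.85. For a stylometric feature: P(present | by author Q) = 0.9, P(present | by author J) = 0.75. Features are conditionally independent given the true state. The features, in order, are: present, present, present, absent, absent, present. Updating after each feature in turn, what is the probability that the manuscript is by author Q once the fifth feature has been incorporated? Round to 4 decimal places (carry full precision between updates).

After 'present': P(author Q) = 0.9·0.8500 / (0.9·0.8500 + 0.75·0.1500) ≈ 0.8718
After 'present': P(author Q) = 0.9·0.8718 / (0.9·0.8718 + 0.75·0.1282) ≈ 0.8908
After 'present': P(author Q) = 0.9·0.8908 / (0.9·0.8908 + 0.75·0.1092) ≈ 0.9073
After 'absent': P(author Q) = 0.1·0.9073 / (0.1·0.9073 + 0.25·0.0927) ≈ 0.7966
After 'absent': P(author Q) = 0.1·0.7966 / (0.1·0.7966 + 0.25·0.2034) ≈ 0.6104

0.6104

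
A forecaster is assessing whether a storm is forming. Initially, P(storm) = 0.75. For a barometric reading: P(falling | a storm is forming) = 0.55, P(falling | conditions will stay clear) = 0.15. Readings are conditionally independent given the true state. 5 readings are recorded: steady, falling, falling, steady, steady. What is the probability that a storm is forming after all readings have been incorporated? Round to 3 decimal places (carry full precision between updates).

0.857

After 'steady': P(storm) = 0.45·0.7500 / (0.45·0.7500 + 0.85·0.2500) ≈ 0.6136
After 'falling': P(storm) = 0.55·0.6136 / (0.55·0.6136 + 0.15·0.3864) ≈ 0.8534
After 'falling': P(storm) = 0.55·0.8534 / (0.55·0.8534 + 0.15·0.1466) ≈ 0.9553
After 'steady': P(storm) = 0.45·0.9553 / (0.45·0.9553 + 0.85·0.0447) ≈ 0.9187
After 'steady': P(storm) = 0.45·0.9187 / (0.45·0.9187 + 0.85·0.0813) ≈ 0.8568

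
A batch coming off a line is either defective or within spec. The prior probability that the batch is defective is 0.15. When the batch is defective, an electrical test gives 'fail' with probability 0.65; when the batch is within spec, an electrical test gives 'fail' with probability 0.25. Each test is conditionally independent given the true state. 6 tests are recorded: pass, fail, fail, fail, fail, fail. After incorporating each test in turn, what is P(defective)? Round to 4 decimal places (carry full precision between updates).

Each posterior becomes the prior for the next update.
After 'pass': P(defective) = 0.35·0.1500 / (0.35·0.1500 + 0.75·0.8500) ≈ 0.0761
After 'fail': P(defective) = 0.65·0.0761 / (0.65·0.0761 + 0.25·0.9239) ≈ 0.1764
After 'fail': P(defective) = 0.65·0.1764 / (0.65·0.1764 + 0.25·0.8236) ≈ 0.3576
After 'fail': P(defective) = 0.65·0.3576 / (0.65·0.3576 + 0.25·0.6424) ≈ 0.5914
After 'fail': P(defective) = 0.65·0.5914 / (0.65·0.5914 + 0.25·0.4086) ≈ 0.7901
After 'fail': P(defective) = 0.65·0.7901 / (0.65·0.7901 + 0.25·0.2099) ≈ 0.9073

0.9073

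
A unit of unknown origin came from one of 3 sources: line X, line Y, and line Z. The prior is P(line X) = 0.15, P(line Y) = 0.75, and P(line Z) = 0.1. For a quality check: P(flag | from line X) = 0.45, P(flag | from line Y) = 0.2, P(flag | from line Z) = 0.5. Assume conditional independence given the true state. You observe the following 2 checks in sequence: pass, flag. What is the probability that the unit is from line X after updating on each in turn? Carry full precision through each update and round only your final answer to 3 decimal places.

0.204

After 'pass': normaliser = 0.55·0.1500 + 0.8·0.7500 + 0.5·0.1000; P(line X) ≈ 0.1126, P(line Y) ≈ 0.8191, P(line Z) ≈ 0.0683
After 'flag': normaliser = 0.45·0.1126 + 0.2·0.8191 + 0.5·0.0683; P(line X) ≈ 0.2038, P(line Y) ≈ 0.6589, P(line Z) ≈ 0.1373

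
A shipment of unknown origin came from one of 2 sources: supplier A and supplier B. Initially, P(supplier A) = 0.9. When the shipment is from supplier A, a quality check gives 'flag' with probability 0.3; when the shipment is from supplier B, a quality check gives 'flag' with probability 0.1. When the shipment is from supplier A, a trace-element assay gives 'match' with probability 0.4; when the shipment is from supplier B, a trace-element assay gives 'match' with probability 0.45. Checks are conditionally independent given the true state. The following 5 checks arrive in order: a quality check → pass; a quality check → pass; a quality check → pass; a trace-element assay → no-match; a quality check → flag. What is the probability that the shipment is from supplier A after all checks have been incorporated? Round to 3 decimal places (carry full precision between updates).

After a quality check='pass': P(supplier A) = 0.7·0.9000 / (0.7·0.9000 + 0.9·0.1000) ≈ 0.8750
After a quality check='pass': P(supplier A) = 0.7·0.8750 / (0.7·0.8750 + 0.9·0.1250) ≈ 0.8448
After a quality check='pass': P(supplier A) = 0.7·0.8448 / (0.7·0.8448 + 0.9·0.1552) ≈ 0.8090
After a trace-element assay='no-match': P(supplier A) = 0.6·0.8090 / (0.6·0.8090 + 0.55·0.1910) ≈ 0.8220
After a quality check='flag': P(supplier A) = 0.3·0.8220 / (0.3·0.8220 + 0.1·0.1780) ≈ 0.9327

0.933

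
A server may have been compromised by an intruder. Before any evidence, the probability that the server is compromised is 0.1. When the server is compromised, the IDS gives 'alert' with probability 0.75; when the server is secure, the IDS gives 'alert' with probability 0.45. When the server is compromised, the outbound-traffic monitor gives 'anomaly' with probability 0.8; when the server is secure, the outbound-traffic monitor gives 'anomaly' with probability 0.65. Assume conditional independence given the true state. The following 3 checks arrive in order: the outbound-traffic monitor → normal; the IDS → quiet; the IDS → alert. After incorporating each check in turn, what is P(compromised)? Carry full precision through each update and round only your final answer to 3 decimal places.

Each posterior becomes the prior for the next update.
After the outbound-traffic monitor='normal': P(compromised) = 0.2·0.1000 / (0.2·0.1000 + 0.35·0.9000) ≈ 0.0597
After the IDS='quiet': P(compromised) = 0.25·0.0597 / (0.25·0.0597 + 0.55·0.9403) ≈ 0.0281
After the IDS='alert': P(compromised) = 0.75·0.0281 / (0.75·0.0281 + 0.45·0.9719) ≈ 0.0459

0.046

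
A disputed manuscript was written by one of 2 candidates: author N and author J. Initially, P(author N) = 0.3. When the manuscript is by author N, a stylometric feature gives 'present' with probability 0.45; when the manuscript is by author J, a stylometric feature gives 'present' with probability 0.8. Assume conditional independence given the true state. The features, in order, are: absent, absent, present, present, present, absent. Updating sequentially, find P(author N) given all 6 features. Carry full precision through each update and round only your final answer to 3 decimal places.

Apply Bayes' rule sequentially, carrying P(author N) forward.
After 'absent': P(author N) = 0.55·0.3000 / (0.55·0.3000 + 0.2·0.7000) ≈ 0.5410
After 'absent': P(author N) = 0.55·0.5410 / (0.55·0.5410 + 0.2·0.4590) ≈ 0.7642
After 'present': P(author N) = 0.45·0.7642 / (0.45·0.7642 + 0.8·0.2358) ≈ 0.6458
After 'present': P(author N) = 0.45·0.6458 / (0.45·0.6458 + 0.8·0.3542) ≈ 0.5063
After 'present': P(author N) = 0.45·0.5063 / (0.45·0.5063 + 0.8·0.4937) ≈ 0.3658
After 'absent': P(author N) = 0.55·0.3658 / (0.55·0.3658 + 0.2·0.6342) ≈ 0.6133

0.613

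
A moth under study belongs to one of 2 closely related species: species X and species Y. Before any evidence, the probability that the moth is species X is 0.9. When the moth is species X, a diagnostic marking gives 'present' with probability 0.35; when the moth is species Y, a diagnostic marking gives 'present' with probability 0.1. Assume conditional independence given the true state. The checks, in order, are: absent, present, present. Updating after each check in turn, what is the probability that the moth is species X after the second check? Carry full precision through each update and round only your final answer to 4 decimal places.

0.9579

After 'absent': P(species X) = 0.65·0.9000 / (0.65·0.9000 + 0.9·0.1000) ≈ 0.8667
After 'present': P(species X) = 0.35·0.8667 / (0.35·0.8667 + 0.1·0.1333) ≈ 0.9579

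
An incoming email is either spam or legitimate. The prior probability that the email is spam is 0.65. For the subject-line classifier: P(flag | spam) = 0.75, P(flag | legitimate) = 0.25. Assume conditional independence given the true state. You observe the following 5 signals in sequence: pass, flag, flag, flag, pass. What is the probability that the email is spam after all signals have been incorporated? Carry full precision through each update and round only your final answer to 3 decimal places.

Apply Bayes' rule sequentially, carrying P(spam) forward.
After 'pass': P(spam) = 0.25·0.6500 / (0.25·0.6500 + 0.75·0.3500) ≈ 0.3824
After 'flag': P(spam) = 0.75·0.3824 / (0.75·0.3824 + 0.25·0.6176) ≈ 0.6500
After 'flag': P(spam) = 0.75·0.6500 / (0.75·0.6500 + 0.25·0.3500) ≈ 0.8478
After 'flag': P(spam) = 0.75·0.8478 / (0.75·0.8478 + 0.25·0.1522) ≈ 0.9435
After 'pass': P(spam) = 0.25·0.9435 / (0.25·0.9435 + 0.75·0.0565) ≈ 0.8478

0.848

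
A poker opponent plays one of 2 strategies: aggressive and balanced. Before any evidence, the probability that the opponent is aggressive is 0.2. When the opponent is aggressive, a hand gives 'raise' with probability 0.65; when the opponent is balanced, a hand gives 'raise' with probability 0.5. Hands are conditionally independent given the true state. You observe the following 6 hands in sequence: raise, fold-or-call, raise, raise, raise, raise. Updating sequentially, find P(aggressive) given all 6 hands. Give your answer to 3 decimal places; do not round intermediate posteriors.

0.394

After 'raise': P(aggressive) = 0.65·0.2000 / (0.65·0.2000 + 0.5·0.8000) ≈ 0.2453
After 'fold-or-call': P(aggressive) = 0.35·0.2453 / (0.35·0.2453 + 0.5·0.7547) ≈ 0.1853
After 'raise': P(aggressive) = 0.65·0.1853 / (0.65·0.1853 + 0.5·0.8147) ≈ 0.2282
After 'raise': P(aggressive) = 0.65·0.2282 / (0.65·0.2282 + 0.5·0.7718) ≈ 0.2777
After 'raise': P(aggressive) = 0.65·0.2777 / (0.65·0.2777 + 0.5·0.7223) ≈ 0.3333
After 'raise': P(aggressive) = 0.65·0.3333 / (0.65·0.3333 + 0.5·0.6667) ≈ 0.3939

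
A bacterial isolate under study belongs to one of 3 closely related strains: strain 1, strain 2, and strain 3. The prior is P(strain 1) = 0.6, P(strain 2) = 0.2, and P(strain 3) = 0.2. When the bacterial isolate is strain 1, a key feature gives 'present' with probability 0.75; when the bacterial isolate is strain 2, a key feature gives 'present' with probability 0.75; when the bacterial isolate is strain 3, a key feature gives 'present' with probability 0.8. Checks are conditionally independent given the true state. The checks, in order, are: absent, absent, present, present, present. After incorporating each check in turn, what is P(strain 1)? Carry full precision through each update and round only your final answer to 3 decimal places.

After 'absent': normaliser = 0.25·0.6000 + 0.25·0.2000 + 0.2·0.2000; P(strain 1) ≈ 0.6250, P(strain 2) ≈ 0.2083, P(strain 3) ≈ 0.1667
After 'absent': normaliser = 0.25·0.6250 + 0.25·0.2083 + 0.2·0.1667; P(strain 1) ≈ 0.6466, P(strain 2) ≈ 0.2155, P(strain 3) ≈ 0.1379
After 'present': normaliser = 0.75·0.6466 + 0.75·0.2155 + 0.8·0.1379; P(strain 1) ≈ 0.6407, P(strain 2) ≈ 0.2136, P(strain 3) ≈ 0.1458
After 'present': normaliser = 0.75·0.6407 + 0.75·0.2136 + 0.8·0.1458; P(strain 1) ≈ 0.6345, P(strain 2) ≈ 0.2115, P(strain 3) ≈ 0.1540
After 'present': normaliser = 0.75·0.6345 + 0.75·0.2115 + 0.8·0.1540; P(strain 1) ≈ 0.6280, P(strain 2) ≈ 0.2093, P(strain 3) ≈ 0.1626

0.628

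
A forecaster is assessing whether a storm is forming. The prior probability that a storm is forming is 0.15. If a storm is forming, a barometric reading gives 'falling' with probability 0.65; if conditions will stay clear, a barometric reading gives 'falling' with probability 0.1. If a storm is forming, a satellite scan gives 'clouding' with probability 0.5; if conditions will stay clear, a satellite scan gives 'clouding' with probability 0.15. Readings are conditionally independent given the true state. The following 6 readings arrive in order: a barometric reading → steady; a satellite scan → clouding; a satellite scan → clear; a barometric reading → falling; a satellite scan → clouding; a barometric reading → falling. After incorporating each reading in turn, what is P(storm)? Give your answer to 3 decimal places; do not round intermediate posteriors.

0.950

After a barometric reading='steady': P(storm) = 0.35·0.1500 / (0.35·0.1500 + 0.9·0.8500) ≈ 0.0642
After a satellite scan='clouding': P(storm) = 0.5·0.0642 / (0.5·0.0642 + 0.15·0.9358) ≈ 0.1862
After a satellite scan='clear': P(storm) = 0.5·0.1862 / (0.5·0.1862 + 0.85·0.8138) ≈ 0.1186
After a barometric reading='falling': P(storm) = 0.65·0.1186 / (0.65·0.1186 + 0.1·0.8814) ≈ 0.4666
After a satellite scan='clouding': P(storm) = 0.5·0.4666 / (0.5·0.4666 + 0.15·0.5334) ≈ 0.7446
After a barometric reading='falling': P(storm) = 0.65·0.7446 / (0.65·0.7446 + 0.1·0.2554) ≈ 0.9499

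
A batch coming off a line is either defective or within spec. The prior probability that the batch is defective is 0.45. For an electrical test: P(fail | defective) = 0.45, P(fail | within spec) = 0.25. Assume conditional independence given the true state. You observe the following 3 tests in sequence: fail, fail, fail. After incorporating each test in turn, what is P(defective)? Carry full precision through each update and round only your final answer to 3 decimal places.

0.827

After 'fail': P(defective) = 0.45·0.4500 / (0.45·0.4500 + 0.25·0.5500) ≈ 0.5956
After 'fail': P(defective) = 0.45·0.5956 / (0.45·0.5956 + 0.25·0.4044) ≈ 0.7261
After 'fail': P(defective) = 0.45·0.7261 / (0.45·0.7261 + 0.25·0.2739) ≈ 0.8267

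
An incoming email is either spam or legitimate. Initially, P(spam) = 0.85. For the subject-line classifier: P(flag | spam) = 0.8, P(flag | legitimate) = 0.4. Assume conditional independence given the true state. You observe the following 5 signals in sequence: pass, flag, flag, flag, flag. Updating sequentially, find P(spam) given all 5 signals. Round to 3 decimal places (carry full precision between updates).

0.968

After 'pass': P(spam) = 0.2·0.8500 / (0.2·0.8500 + 0.6·0.1500) ≈ 0.6538
After 'flag': P(spam) = 0.8·0.6538 / (0.8·0.6538 + 0.4·0.3462) ≈ 0.7907
After 'flag': P(spam) = 0.8·0.7907 / (0.8·0.7907 + 0.4·0.2093) ≈ 0.8831
After 'flag': P(spam) = 0.8·0.8831 / (0.8·0.8831 + 0.4·0.1169) ≈ 0.9379
After 'flag': P(spam) = 0.8·0.9379 / (0.8·0.9379 + 0.4·0.0621) ≈ 0.9680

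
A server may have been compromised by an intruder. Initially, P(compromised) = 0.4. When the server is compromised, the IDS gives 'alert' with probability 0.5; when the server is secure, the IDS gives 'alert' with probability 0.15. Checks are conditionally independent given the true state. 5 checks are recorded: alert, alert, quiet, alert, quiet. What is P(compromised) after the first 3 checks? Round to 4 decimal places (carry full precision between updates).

0.8133

Apply Bayes' rule sequentially, carrying P(compromised) forward.
After 'alert': P(compromised) = 0.5·0.4000 / (0.5·0.4000 + 0.15·0.6000) ≈ 0.6897
After 'alert': P(compromised) = 0.5·0.6897 / (0.5·0.6897 + 0.15·0.3103) ≈ 0.8811
After 'quiet': P(compromised) = 0.5·0.8811 / (0.5·0.8811 + 0.85·0.1189) ≈ 0.8133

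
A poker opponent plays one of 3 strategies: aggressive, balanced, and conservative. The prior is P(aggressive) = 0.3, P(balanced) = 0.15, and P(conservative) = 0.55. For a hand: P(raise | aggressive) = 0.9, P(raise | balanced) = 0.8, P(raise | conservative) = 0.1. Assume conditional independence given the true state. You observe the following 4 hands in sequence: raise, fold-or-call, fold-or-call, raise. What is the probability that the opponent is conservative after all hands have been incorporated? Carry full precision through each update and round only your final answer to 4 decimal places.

After 'raise': normaliser = 0.9·0.3000 + 0.8·0.1500 + 0.1·0.5500; P(aggressive) ≈ 0.6067, P(balanced) ≈ 0.2697, P(conservative) ≈ 0.1236
After 'fold-or-call': normaliser = 0.1·0.6067 + 0.2·0.2697 + 0.9·0.1236; P(aggressive) ≈ 0.2687, P(balanced) ≈ 0.2388, P(conservative) ≈ 0.4925
After 'fold-or-call': normaliser = 0.1·0.2687 + 0.2·0.2388 + 0.9·0.4925; P(aggressive) ≈ 0.0519, P(balanced) ≈ 0.0922, P(conservative) ≈ 0.8559
After 'raise': normaliser = 0.9·0.0519 + 0.8·0.0922 + 0.1·0.8559; P(aggressive) ≈ 0.2266, P(balanced) ≈ 0.3580, P(conservative) ≈ 0.4154

0.4154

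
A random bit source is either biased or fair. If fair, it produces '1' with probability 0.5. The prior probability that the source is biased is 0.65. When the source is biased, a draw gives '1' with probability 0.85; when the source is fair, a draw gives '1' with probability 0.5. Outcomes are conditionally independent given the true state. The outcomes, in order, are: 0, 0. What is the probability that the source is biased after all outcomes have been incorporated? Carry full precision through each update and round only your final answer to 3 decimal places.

Apply Bayes' rule sequentially, carrying P(biased) forward.
After '0': P(biased) = 0.15·0.6500 / (0.15·0.6500 + 0.5·0.3500) ≈ 0.3578
After '0': P(biased) = 0.15·0.3578 / (0.15·0.3578 + 0.5·0.6422) ≈ 0.1432

0.143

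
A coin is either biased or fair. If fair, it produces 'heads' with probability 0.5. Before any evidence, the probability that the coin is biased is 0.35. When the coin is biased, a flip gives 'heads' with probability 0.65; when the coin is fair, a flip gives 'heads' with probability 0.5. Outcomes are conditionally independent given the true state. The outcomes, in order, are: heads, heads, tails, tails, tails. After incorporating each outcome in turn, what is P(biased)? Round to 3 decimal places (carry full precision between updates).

0.238

After 'heads': P(biased) = 0.65·0.3500 / (0.65·0.3500 + 0.5·0.6500) ≈ 0.4118
After 'heads': P(biased) = 0.65·0.4118 / (0.65·0.4118 + 0.5·0.5882) ≈ 0.4764
After 'tails': P(biased) = 0.35·0.4764 / (0.35·0.4764 + 0.5·0.5236) ≈ 0.3891
After 'tails': P(biased) = 0.35·0.3891 / (0.35·0.3891 + 0.5·0.6109) ≈ 0.3084
After 'tails': P(biased) = 0.35·0.3084 / (0.35·0.3084 + 0.5·0.6916) ≈ 0.2379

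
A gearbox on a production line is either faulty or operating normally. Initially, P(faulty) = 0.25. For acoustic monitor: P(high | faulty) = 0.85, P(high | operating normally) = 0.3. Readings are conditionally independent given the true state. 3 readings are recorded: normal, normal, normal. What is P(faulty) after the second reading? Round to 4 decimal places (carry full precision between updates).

0.0151

Apply Bayes' rule sequentially, carrying P(faulty) forward.
After 'normal': P(faulty) = 0.15·0.2500 / (0.15·0.2500 + 0.7·0.7500) ≈ 0.0667
After 'normal': P(faulty) = 0.15·0.0667 / (0.15·0.0667 + 0.7·0.9333) ≈ 0.0151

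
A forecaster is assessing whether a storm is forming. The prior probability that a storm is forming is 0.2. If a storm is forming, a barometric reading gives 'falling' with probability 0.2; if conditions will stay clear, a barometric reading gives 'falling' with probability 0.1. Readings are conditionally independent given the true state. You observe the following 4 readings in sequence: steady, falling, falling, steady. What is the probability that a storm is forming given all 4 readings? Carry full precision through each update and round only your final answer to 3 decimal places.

After 'steady': P(storm) = 0.8·0.2000 / (0.8·0.2000 + 0.9·0.8000) ≈ 0.1818
After 'falling': P(storm) = 0.2·0.1818 / (0.2·0.1818 + 0.1·0.8182) ≈ 0.3077
After 'falling': P(storm) = 0.2·0.3077 / (0.2·0.3077 + 0.1·0.6923) ≈ 0.4706
After 'steady': P(storm) = 0.8·0.4706 / (0.8·0.4706 + 0.9·0.5294) ≈ 0.4414

0.441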